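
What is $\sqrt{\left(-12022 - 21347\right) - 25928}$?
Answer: $i \sqrt{59297} \approx 243.51 i$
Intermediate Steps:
$\sqrt{\left(-12022 - 21347\right) - 25928} = \sqrt{-33369 - 25928} = \sqrt{-59297} = i \sqrt{59297}$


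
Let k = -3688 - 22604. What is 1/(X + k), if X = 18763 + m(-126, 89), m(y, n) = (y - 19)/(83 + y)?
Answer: -43/323602 ≈ -0.00013288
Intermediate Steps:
k = -26292
m(y, n) = (-19 + y)/(83 + y)
X = 806954/43 (X = 18763 + (-19 - 126)/(83 - 126) = 18763 - 145/(-43) = 18763 - 1/43*(-145) = 18763 + 145/43 = 806954/43 ≈ 18766.)
1/(X + k) = 1/(806954/43 - 26292) = 1/(-323602/43) = -43/323602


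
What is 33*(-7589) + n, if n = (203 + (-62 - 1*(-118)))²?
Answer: -183356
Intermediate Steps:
n = 67081 (n = (203 + (-62 + 118))² = (203 + 56)² = 259² = 67081)
33*(-7589) + n = 33*(-7589) + 67081 = -250437 + 67081 = -183356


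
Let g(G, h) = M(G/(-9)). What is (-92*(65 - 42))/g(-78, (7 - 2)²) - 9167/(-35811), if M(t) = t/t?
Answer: -75766909/35811 ≈ -2115.7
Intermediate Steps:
M(t) = 1
g(G, h) = 1
(-92*(65 - 42))/g(-78, (7 - 2)²) - 9167/(-35811) = -92*(65 - 42)/1 - 9167/(-35811) = -92*23*1 - 9167*(-1/35811) = -2116*1 + 9167/35811 = -2116 + 9167/35811 = -75766909/35811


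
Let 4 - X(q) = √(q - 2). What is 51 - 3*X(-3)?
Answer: 39 + 3*I*√5 ≈ 39.0 + 6.7082*I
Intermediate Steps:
X(q) = 4 - √(-2 + q) (X(q) = 4 - √(q - 2) = 4 - √(-2 + q))
51 - 3*X(-3) = 51 - 3*(4 - √(-2 - 3)) = 51 - 3*(4 - √(-5)) = 51 - 3*(4 - I*√5) = 51 + (-12 + 3*I*√5) = 39 + 3*I*√5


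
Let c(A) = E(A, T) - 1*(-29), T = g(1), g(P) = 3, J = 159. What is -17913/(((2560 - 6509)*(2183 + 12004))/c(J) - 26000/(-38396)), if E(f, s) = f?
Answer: 4618002108/76825371191 ≈ 0.060110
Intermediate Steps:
T = 3
c(A) = 29 + A (c(A) = A - 1*(-29) = A + 29 = 29 + A)
-17913/(((2560 - 6509)*(2183 + 12004))/c(J) - 26000/(-38396)) = -17913/(((2560 - 6509)*(2183 + 12004))/(29 + 159) - 26000/(-38396)) = -17913/(-3949*14187/188 - 26000*(-1/38396)) = -17913/(-56024463*1/188 + 6500/9599) = -17913/(-56024463/188 + 6500/9599) = -17913/(-537777598337/1804612) = -17913*(-1804612/537777598337) = 4618002108/76825371191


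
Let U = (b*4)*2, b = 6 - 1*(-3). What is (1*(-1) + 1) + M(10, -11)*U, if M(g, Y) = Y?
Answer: -792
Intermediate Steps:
b = 9 (b = 6 + 3 = 9)
U = 72 (U = (9*4)*2 = 36*2 = 72)
(1*(-1) + 1) + M(10, -11)*U = (1*(-1) + 1) - 11*72 = (-1 + 1) - 792 = 0 - 792 = -792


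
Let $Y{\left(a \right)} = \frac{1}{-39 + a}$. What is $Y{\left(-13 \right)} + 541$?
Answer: $\frac{28131}{52} \approx 540.98$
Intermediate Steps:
$Y{\left(-13 \right)} + 541 = \frac{1}{-39 - 13} + 541 = \frac{1}{-52} + 541 = - \frac{1}{52} + 541 = \frac{28131}{52}$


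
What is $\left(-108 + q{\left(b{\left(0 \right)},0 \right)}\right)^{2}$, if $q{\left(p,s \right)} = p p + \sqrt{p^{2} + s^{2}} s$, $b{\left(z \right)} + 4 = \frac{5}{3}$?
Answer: $\frac{851929}{81} \approx 10518.0$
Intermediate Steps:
$b{\left(z \right)} = - \frac{7}{3}$ ($b{\left(z \right)} = -4 + \frac{5}{3} = - \frac{7}{3}$)
$q{\left(p,s \right)} = p^{2} + s \sqrt{p^{2} + s^{2}}$
$\left(-108 + q{\left(b{\left(0 \right)},0 \right)}\right)^{2} = \left(-108 + \left(\left(- \frac{7}{3}\right)^{2} + 0 \sqrt{\left(- \frac{7}{3}\right)^{2} + 0^{2}}\right)\right)^{2} = \left(-108 + \left(\frac{49}{9} + 0 \sqrt{\frac{49}{9} + 0}\right)\right)^{2} = \left(-108 + \left(\frac{49}{9} + 0 \sqrt{\frac{49}{9}}\right)\right)^{2} = \left(-108 + \left(\frac{49}{9} + 0 \cdot \frac{7}{3}\right)\right)^{2} = \left(-108 + \left(\frac{49}{9} + 0\right)\right)^{2} = \left(-108 + \frac{49}{9}\right)^{2} = \left(- \frac{923}{9}\right)^{2} = \frac{851929}{81}$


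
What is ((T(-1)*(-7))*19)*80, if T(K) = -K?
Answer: -10640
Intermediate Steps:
((T(-1)*(-7))*19)*80 = ((-1*(-1)*(-7))*19)*80 = ((1*(-7))*19)*80 = -7*19*80 = -133*80 = -10640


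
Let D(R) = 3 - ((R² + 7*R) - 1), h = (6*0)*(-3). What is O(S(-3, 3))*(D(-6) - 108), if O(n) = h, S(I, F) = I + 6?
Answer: 0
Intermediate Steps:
h = 0 (h = 0*(-3) = 0)
S(I, F) = 6 + I
O(n) = 0
D(R) = 4 - R² - 7*R (D(R) = 3 - (-1 + R² + 7*R) = 3 + (1 - R² - 7*R) = 4 - R² - 7*R)
O(S(-3, 3))*(D(-6) - 108) = 0*((4 - 1*(-6)² - 7*(-6)) - 108) = 0*((4 - 1*36 + 42) - 108) = 0*((4 - 36 + 42) - 108) = 0*(10 - 108) = 0*(-98) = 0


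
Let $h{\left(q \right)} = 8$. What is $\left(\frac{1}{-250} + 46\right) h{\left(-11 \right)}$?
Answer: $\frac{45996}{125} \approx 367.97$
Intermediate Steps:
$\left(\frac{1}{-250} + 46\right) h{\left(-11 \right)} = \left(\frac{1}{-250} + 46\right) 8 = \left(- \frac{1}{250} + 46\right) 8 = \frac{11499}{250} \cdot 8 = \frac{45996}{125}$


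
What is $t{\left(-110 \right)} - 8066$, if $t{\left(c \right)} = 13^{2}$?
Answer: $-7897$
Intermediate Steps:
$t{\left(c \right)} = 169$
$t{\left(-110 \right)} - 8066 = 169 - 8066 = -7897$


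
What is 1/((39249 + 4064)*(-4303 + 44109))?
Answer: 1/1724117278 ≈ 5.8001e-10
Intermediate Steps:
1/((39249 + 4064)*(-4303 + 44109)) = 1/(43313*39806) = 1/1724117278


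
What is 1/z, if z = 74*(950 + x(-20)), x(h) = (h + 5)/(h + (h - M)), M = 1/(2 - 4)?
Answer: 79/5555920 ≈ 1.4219e-5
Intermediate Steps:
M = -½ (M = 1/(-2) = -½ ≈ -0.50000)
x(h) = (5 + h)/(½ + 2*h) (x(h) = (h + 5)/(h + (h - 1*(-½))) = (5 + h)/(h + (h + ½)) = (5 + h)/(h + (½ + h)) = (5 + h)/(½ + 2*h))
z = 5555920/79 (z = 74*(950 + 2*(5 - 20)/(1 + 4*(-20))) = 74*(950 + 2*(-15)/(1 - 80)) = 74*(950 + 2*(-15)/(-79)) = 74*(950 + 2*(-1/79)*(-15)) = 74*(950 + 30/79) = 74*(75080/79) = 5555920/79 ≈ 70328.)
1/z = 1/(5555920/79) = 79/5555920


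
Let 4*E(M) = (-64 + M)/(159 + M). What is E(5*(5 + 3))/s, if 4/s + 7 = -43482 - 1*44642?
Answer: 264393/398 ≈ 664.30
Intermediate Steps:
E(M) = (-64 + M)/(4*(159 + M)) (E(M) = ((-64 + M)/(159 + M))/4 = (-64 + M)/(4*(159 + M)))
s = -4/88131 (s = 4/(-7 + (-43482 - 1*44642)) = 4/(-7 + (-43482 - 44642)) = 4/(-7 - 88124) = 4/(-88131) = 4*(-1/88131) = -4/88131 ≈ -4.5387e-5)
E(5*(5 + 3))/s = ((-64 + 5*(5 + 3))/(4*(159 + 5*(5 + 3))))/(-4/88131) = ((-64 + 5*8)/(4*(159 + 5*8)))*(-88131/4) = ((-64 + 40)/(4*(159 + 40)))*(-88131/4) = ((¼)*(-24)/199)*(-88131/4) = ((¼)*(1/199)*(-24))*(-88131/4) = -6/199*(-88131/4) = 264393/398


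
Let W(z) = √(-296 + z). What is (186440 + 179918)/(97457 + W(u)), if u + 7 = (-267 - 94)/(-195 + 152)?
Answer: 1535278519058/408408287175 - 732716*I*√136181/408408287175 ≈ 3.7592 - 0.00066206*I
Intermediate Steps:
u = 60/43 (u = -7 + (-267 - 94)/(-195 + 152) = -7 - 361/(-43) = -7 - 361*(-1/43) = -7 + 361/43 = 60/43 ≈ 1.3953)
(186440 + 179918)/(97457 + W(u)) = (186440 + 179918)/(97457 + √(-296 + 60/43)) = 366358/(97457 + √(-12668/43)) = 366358/(97457 + 2*I*√136181/43)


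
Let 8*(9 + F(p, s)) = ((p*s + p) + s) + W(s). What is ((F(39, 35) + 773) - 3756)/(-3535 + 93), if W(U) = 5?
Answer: 5623/6884 ≈ 0.81682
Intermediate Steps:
F(p, s) = -67/8 + p/8 + s/8 + p*s/8 (F(p, s) = -9 + (((p*s + p) + s) + 5)/8 = -9 + (((p + p*s) + s) + 5)/8 = -9 + ((p + s + p*s) + 5)/8 = -9 + (5 + p + s + p*s)/8 = -9 + (5/8 + p/8 + s/8 + p*s/8) = -67/8 + p/8 + s/8 + p*s/8)
((F(39, 35) + 773) - 3756)/(-3535 + 93) = (((-67/8 + (⅛)*39 + (⅛)*35 + (⅛)*39*35) + 773) - 3756)/(-3535 + 93) = (((-67/8 + 39/8 + 35/8 + 1365/8) + 773) - 3756)/(-3442) = ((343/2 + 773) - 3756)*(-1/3442) = (1889/2 - 3756)*(-1/3442) = -5623/2*(-1/3442) = 5623/6884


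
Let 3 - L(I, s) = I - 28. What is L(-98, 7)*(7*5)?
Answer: 4515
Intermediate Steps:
L(I, s) = 31 - I (L(I, s) = 3 - (I - 28) = 3 - (-28 + I) = 3 + (28 - I) = 31 - I)
L(-98, 7)*(7*5) = (31 - 1*(-98))*(7*5) = (31 + 98)*35 = 129*35 = 4515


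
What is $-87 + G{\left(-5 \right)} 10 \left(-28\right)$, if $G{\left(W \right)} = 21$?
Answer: $-5967$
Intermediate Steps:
$-87 + G{\left(-5 \right)} 10 \left(-28\right) = -87 + 21 \cdot 10 \left(-28\right) = -87 + 21 \left(-280\right) = -87 - 5880 = -5967$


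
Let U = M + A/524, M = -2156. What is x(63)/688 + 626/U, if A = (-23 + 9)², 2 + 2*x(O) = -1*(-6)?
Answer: -27927677/97141128 ≈ -0.28750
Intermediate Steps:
x(O) = 2 (x(O) = -1 + (-1*(-6))/2 = -1 + (½)*6 = -1 + 3 = 2)
A = 196 (A = (-14)² = 196)
U = -282387/131 (U = -2156 + 196/524 = -2156 + 196*(1/524) = -2156 + 49/131 = -282387/131 ≈ -2155.6)
x(63)/688 + 626/U = 2/688 + 626/(-282387/131) = 2*(1/688) + 626*(-131/282387) = 1/344 - 82006/282387 = -27927677/97141128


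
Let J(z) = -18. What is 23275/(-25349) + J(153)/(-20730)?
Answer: -80339078/87580795 ≈ -0.91731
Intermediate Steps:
23275/(-25349) + J(153)/(-20730) = 23275/(-25349) - 18/(-20730) = 23275*(-1/25349) - 18*(-1/20730) = -23275/25349 + 3/3455 = -80339078/87580795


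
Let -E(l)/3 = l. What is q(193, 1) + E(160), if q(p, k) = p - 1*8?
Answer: -295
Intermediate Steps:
E(l) = -3*l
q(p, k) = -8 + p (q(p, k) = p - 8 = -8 + p)
q(193, 1) + E(160) = (-8 + 193) - 3*160 = 185 - 480 = -295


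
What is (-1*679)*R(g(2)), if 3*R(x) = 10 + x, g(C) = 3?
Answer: -8827/3 ≈ -2942.3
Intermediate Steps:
R(x) = 10/3 + x/3 (R(x) = (10 + x)/3 = 10/3 + x/3)
(-1*679)*R(g(2)) = (-1*679)*(10/3 + (1/3)*3) = -679*(10/3 + 1) = -679*13/3 = -8827/3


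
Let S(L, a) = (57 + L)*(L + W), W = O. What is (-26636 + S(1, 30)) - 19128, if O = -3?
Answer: -45880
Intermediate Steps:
W = -3
S(L, a) = (-3 + L)*(57 + L) (S(L, a) = (57 + L)*(L - 3) = (57 + L)*(-3 + L) = (-3 + L)*(57 + L))
(-26636 + S(1, 30)) - 19128 = (-26636 + (-171 + 1² + 54*1)) - 19128 = (-26636 + (-171 + 1 + 54)) - 19128 = (-26636 - 116) - 19128 = -26752 - 19128 = -45880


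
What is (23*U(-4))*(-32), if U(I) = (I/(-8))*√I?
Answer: -736*I ≈ -736.0*I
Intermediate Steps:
U(I) = -I^(3/2)/8 (U(I) = (I*(-⅛))*√I = (-I/8)*√I = -I^(3/2)/8)
(23*U(-4))*(-32) = (23*(-(-1)*I))*(-32) = (23*I)*(-32) = -736*I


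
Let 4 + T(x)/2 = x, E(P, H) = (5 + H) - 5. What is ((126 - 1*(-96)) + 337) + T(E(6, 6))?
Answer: 563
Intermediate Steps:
E(P, H) = H
T(x) = -8 + 2*x
((126 - 1*(-96)) + 337) + T(E(6, 6)) = ((126 - 1*(-96)) + 337) + (-8 + 2*6) = ((126 + 96) + 337) + (-8 + 12) = (222 + 337) + 4 = 559 + 4 = 563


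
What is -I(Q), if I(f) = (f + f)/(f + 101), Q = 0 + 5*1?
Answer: -5/53 ≈ -0.094340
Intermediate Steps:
Q = 5 (Q = 0 + 5 = 5)
I(f) = 2*f/(101 + f) (I(f) = (2*f)/(101 + f) = 2*f/(101 + f))
-I(Q) = -2*5/(101 + 5) = -2*5/106 = -1*5/53 = -5/53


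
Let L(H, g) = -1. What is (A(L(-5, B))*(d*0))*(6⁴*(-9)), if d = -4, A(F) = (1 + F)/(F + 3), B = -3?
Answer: 0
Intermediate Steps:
A(F) = (1 + F)/(3 + F)
(A(L(-5, B))*(d*0))*(6⁴*(-9)) = (((1 - 1)/(3 - 1))*(-4*0))*(6⁴*(-9)) = ((0/2)*0)*(1296*(-9)) = (((½)*0)*0)*(-11664) = (0*0)*(-11664) = 0*(-11664) = 0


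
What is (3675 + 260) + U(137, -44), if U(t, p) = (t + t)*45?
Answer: 16265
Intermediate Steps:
U(t, p) = 90*t (U(t, p) = (2*t)*45 = 90*t)
(3675 + 260) + U(137, -44) = (3675 + 260) + 90*137 = 3935 + 12330 = 16265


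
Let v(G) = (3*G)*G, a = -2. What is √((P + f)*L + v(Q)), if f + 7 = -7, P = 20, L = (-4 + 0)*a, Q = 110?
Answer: 2*√9087 ≈ 190.65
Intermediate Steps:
L = 8 (L = (-4 + 0)*(-2) = -4*(-2) = 8)
f = -14 (f = -7 - 7 = -14)
v(G) = 3*G²
√((P + f)*L + v(Q)) = √((20 - 14)*8 + 3*110²) = √(6*8 + 3*12100) = √(48 + 36300) = √36348 = 2*√9087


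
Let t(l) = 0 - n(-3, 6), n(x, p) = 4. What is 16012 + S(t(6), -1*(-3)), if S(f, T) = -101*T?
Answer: 15709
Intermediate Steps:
t(l) = -4 (t(l) = 0 - 1*4 = 0 - 4 = -4)
16012 + S(t(6), -1*(-3)) = 16012 - (-101)*(-3) = 16012 - 101*3 = 16012 - 303 = 15709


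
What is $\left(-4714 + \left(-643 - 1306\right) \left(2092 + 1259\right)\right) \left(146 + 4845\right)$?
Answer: $-32620242683$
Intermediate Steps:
$\left(-4714 + \left(-643 - 1306\right) \left(2092 + 1259\right)\right) \left(146 + 4845\right) = \left(-4714 - 6531099\right) 4991 = \left(-6535813\right) 4991 = -32620242683$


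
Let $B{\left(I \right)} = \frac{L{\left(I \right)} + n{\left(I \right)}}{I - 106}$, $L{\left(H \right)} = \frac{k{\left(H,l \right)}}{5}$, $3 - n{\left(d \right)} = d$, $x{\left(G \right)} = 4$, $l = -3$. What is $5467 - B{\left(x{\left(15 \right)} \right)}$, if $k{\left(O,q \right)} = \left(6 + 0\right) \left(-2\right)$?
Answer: $\frac{164009}{30} \approx 5467.0$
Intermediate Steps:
$n{\left(d \right)} = 3 - d$
$k{\left(O,q \right)} = -12$ ($k{\left(O,q \right)} = 6 \left(-2\right) = -12$)
$L{\left(H \right)} = - \frac{12}{5}$
$B{\left(I \right)} = \frac{\frac{3}{5} - I}{-106 + I}$ ($B{\left(I \right)} = \frac{- \frac{12}{5} - \left(-3 + I\right)}{I - 106} = \frac{\frac{3}{5} - I}{-106 + I}$)
$5467 - B{\left(x{\left(15 \right)} \right)} = 5467 - \frac{\frac{3}{5} - 4}{-106 + 4} = 5467 - \frac{\frac{3}{5} - 4}{-102} = 5467 - \left(- \frac{1}{102}\right) \left(- \frac{17}{5}\right) = 5467 - \frac{1}{30} = \frac{164009}{30}$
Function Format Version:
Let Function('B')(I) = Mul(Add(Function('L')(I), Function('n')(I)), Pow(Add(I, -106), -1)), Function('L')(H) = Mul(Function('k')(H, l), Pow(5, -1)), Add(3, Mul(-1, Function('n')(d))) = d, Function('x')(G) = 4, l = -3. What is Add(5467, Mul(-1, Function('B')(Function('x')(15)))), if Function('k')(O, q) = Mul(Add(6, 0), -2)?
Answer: Rational(164009, 30) ≈ 5467.0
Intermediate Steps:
Function('n')(d) = Add(3, Mul(-1, d))
Function('k')(O, q) = -12 (Function('k')(O, q) = Mul(6, -2) = -12)
Function('L')(H) = Rational(-12, 5) (Function('L')(H) = Mul(-12, Pow(5, -1)) = Mul(-12, Rational(1, 5)) = Rational(-12, 5))
Function('B')(I) = Mul(Pow(Add(-106, I), -1), Add(Rational(3, 5), Mul(-1, I))) (Function('B')(I) = Mul(Add(Rational(-12, 5), Add(3, Mul(-1, I))), Pow(Add(I, -106), -1)) = Mul(Add(Rational(3, 5), Mul(-1, I)), Pow(Add(-106, I), -1)) = Mul(Pow(Add(-106, I), -1), Add(Rational(3, 5), Mul(-1, I))))
Add(5467, Mul(-1, Function('B')(Function('x')(15)))) = Add(5467, Mul(-1, Mul(Pow(Add(-106, 4), -1), Add(Rational(3, 5), Mul(-1, 4))))) = Add(5467, Mul(-1, Mul(Pow(-102, -1), Add(Rational(3, 5), -4)))) = Add(5467, Mul(-1, Mul(Rational(-1, 102), Rational(-17, 5)))) = Add(5467, Mul(-1, Rational(1, 30))) = Add(5467, Rational(-1, 30)) = Rational(164009, 30)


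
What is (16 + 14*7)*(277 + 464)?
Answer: 84474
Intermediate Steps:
(16 + 14*7)*(277 + 464) = (16 + 98)*741 = 114*741 = 84474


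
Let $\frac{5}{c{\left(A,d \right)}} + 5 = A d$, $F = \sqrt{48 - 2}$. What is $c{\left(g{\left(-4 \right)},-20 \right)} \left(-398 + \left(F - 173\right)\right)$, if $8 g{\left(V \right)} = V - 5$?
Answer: $- \frac{1142}{7} + \frac{2 \sqrt{46}}{7} \approx -161.21$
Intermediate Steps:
$g{\left(V \right)} = - \frac{5}{8} + \frac{V}{8}$ ($g{\left(V \right)} = \frac{V - 5}{8} = \frac{-5 + V}{8} = - \frac{5}{8} + \frac{V}{8}$)
$F = \sqrt{46} \approx 6.7823$
$c{\left(A,d \right)} = \frac{5}{-5 + A d}$
$c{\left(g{\left(-4 \right)},-20 \right)} \left(-398 + \left(F - 173\right)\right) = \frac{5}{-5 + \left(- \frac{5}{8} + \frac{1}{8} \left(-4\right)\right) \left(-20\right)} \left(-398 + \left(\sqrt{46} - 173\right)\right) = \frac{5}{-5 + \left(- \frac{5}{8} - \frac{1}{2}\right) \left(-20\right)} \left(-398 - \left(173 - \sqrt{46}\right)\right) = \frac{5}{-5 - - \frac{45}{2}} \left(-398 - \left(173 - \sqrt{46}\right)\right) = \frac{5}{-5 + \frac{45}{2}} \left(-571 + \sqrt{46}\right) = \frac{5}{\frac{35}{2}} \left(-571 + \sqrt{46}\right) = 5 \cdot \frac{2}{35} \left(-571 + \sqrt{46}\right) = \frac{2 \left(-571 + \sqrt{46}\right)}{7} = - \frac{1142}{7} + \frac{2 \sqrt{46}}{7}$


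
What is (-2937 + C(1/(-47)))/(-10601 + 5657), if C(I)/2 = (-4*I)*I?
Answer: 6487841/10921296 ≈ 0.59405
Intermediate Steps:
C(I) = -8*I**2 (C(I) = 2*((-4*I)*I) = 2*(-4*I**2) = -8*I**2)
(-2937 + C(1/(-47)))/(-10601 + 5657) = (-2937 - 8*(1/(-47))**2)/(-10601 + 5657) = (-2937 - 8*(-1/47)**2)/(-4944) = (-2937 - 8*1/2209)*(-1/4944) = (-2937 - 8/2209)*(-1/4944) = -6487841/2209*(-1/4944) = 6487841/10921296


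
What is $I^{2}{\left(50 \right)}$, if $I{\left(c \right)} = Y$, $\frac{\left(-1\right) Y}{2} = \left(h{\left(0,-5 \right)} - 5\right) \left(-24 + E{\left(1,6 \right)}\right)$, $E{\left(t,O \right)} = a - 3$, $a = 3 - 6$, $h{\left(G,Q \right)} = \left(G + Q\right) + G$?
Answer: $360000$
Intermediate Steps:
$h{\left(G,Q \right)} = Q + 2 G$
$a = -3$ ($a = 3 - 6 = -3$)
$E{\left(t,O \right)} = -6$ ($E{\left(t,O \right)} = -3 - 3 = -6$)
$Y = -600$ ($Y = - 2 \left(\left(-5 + 2 \cdot 0\right) - 5\right) \left(-24 - 6\right) = - 2 \left(\left(-5 + 0\right) - 5\right) \left(-30\right) = - 2 \left(-5 - 5\right) \left(-30\right) = - 2 \left(\left(-10\right) \left(-30\right)\right) = \left(-2\right) 300 = -600$)
$I{\left(c \right)} = -600$
$I^{2}{\left(50 \right)} = \left(-600\right)^{2} = 360000$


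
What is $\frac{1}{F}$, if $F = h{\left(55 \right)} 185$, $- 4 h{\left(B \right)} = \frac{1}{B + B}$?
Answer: $- \frac{88}{37} \approx -2.3784$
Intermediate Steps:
$h{\left(B \right)} = - \frac{1}{8 B}$ ($h{\left(B \right)} = - \frac{1}{4 \left(B + B\right)} = - \frac{1}{4 \cdot 2 B} = - \frac{\frac{1}{2} \frac{1}{B}}{4} = - \frac{1}{8 B}$)
$F = - \frac{37}{88}$ ($F = - \frac{1}{8 \cdot 55} \cdot 185 = \left(- \frac{1}{8}\right) \frac{1}{55} \cdot 185 = \left(- \frac{1}{440}\right) 185 = - \frac{37}{88} \approx -0.42045$)
$\frac{1}{F} = \frac{1}{- \frac{37}{88}} = - \frac{88}{37}$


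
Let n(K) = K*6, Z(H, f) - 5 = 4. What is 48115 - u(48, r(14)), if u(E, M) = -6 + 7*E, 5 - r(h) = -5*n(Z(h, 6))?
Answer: 47785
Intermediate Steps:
Z(H, f) = 9 (Z(H, f) = 5 + 4 = 9)
n(K) = 6*K
r(h) = 275 (r(h) = 5 - (-5)*6*9 = 5 - (-5)*54 = 5 - 1*(-270) = 5 + 270 = 275)
48115 - u(48, r(14)) = 48115 - (-6 + 7*48) = 48115 - (-6 + 336) = 48115 - 1*330 = 48115 - 330 = 47785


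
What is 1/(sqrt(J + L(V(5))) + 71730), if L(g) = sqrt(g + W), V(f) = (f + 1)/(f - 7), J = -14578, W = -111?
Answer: 1/(71730 + sqrt(-14578 + I*sqrt(114))) ≈ 1.3941e-5 - 2.347e-8*I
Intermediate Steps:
V(f) = (1 + f)/(-7 + f)
L(g) = sqrt(-111 + g) (L(g) = sqrt(g - 111) = sqrt(-111 + g))
1/(sqrt(J + L(V(5))) + 71730) = 1/(sqrt(-14578 + sqrt(-111 + (1 + 5)/(-7 + 5))) + 71730) = 1/(sqrt(-14578 + sqrt(-111 + 6/(-2))) + 71730) = 1/(sqrt(-14578 + sqrt(-111 - 1/2*6)) + 71730) = 1/(sqrt(-14578 + sqrt(-111 - 3)) + 71730) = 1/(sqrt(-14578 + sqrt(-114)) + 71730) = 1/(sqrt(-14578 + I*sqrt(114)) + 71730) = 1/(71730 + sqrt(-14578 + I*sqrt(114)))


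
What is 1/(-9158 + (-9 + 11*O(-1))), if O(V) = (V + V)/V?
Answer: -1/9145 ≈ -0.00010935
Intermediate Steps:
O(V) = 2 (O(V) = (2*V)/V = 2)
1/(-9158 + (-9 + 11*O(-1))) = 1/(-9158 + (-9 + 11*2)) = 1/(-9158 + (-9 + 22)) = 1/(-9158 + 13) = 1/(-9145) = -1/9145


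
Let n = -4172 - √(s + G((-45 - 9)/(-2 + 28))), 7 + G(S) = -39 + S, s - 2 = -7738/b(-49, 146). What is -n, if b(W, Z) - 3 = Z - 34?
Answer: 4172 + 3*I*√28152345/1495 ≈ 4172.0 + 10.647*I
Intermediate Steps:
b(W, Z) = -31 + Z (b(W, Z) = 3 + (Z - 34) = 3 + (-34 + Z) = -31 + Z)
s = -7508/115 (s = 2 - 7738/(-31 + 146) = 2 - 7738/115 = -7508/115 ≈ -65.287)
G(S) = -46 + S (G(S) = -7 + (-39 + S) = -46 + S)
n = -4172 - 3*I*√28152345/1495 (n = -4172 - √(-7508/115 + (-46 + (-45 - 9)/(-2 + 28))) = -4172 - √(-7508/115 + (-46 - 54/26)) = -4172 - √(-7508/115 + (-46 - 54*1/26)) = -4172 - √(-7508/115 + (-46 - 27/13)) = -4172 - √(-7508/115 - 625/13) = -4172 - √(-169479/1495) = -4172 - 3*I*√28152345/1495 ≈ -4172.0 - 10.647*I)
-n = -(-4172 - 3*I*√28152345/1495) = 4172 + 3*I*√28152345/1495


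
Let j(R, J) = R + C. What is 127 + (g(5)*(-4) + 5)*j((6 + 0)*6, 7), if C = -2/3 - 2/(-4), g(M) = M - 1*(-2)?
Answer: -4183/6 ≈ -697.17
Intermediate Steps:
g(M) = 2 + M (g(M) = M + 2 = 2 + M)
C = -1/6 (C = -2*1/3 - 2*(-1/4) = -2/3 + 1/2 = -1/6 ≈ -0.16667)
j(R, J) = -1/6 + R (j(R, J) = R - 1/6 = -1/6 + R)
127 + (g(5)*(-4) + 5)*j((6 + 0)*6, 7) = 127 + ((2 + 5)*(-4) + 5)*(-1/6 + (6 + 0)*6) = 127 + (7*(-4) + 5)*(-1/6 + 6*6) = 127 + (-28 + 5)*(-1/6 + 36) = 127 - 23*215/6 = 127 - 4945/6 = -4183/6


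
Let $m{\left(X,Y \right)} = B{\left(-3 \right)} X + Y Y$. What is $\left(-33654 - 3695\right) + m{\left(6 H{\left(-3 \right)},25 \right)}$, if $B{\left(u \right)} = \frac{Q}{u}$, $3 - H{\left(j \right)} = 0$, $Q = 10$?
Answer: $-36784$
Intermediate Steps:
$H{\left(j \right)} = 3$ ($H{\left(j \right)} = 3 - 0 = 3 + 0 = 3$)
$B{\left(u \right)} = \frac{10}{u}$
$m{\left(X,Y \right)} = Y^{2} - \frac{10 X}{3}$ ($m{\left(X,Y \right)} = \frac{10}{-3} X + Y Y = 10 \left(- \frac{1}{3}\right) X + Y^{2} = - \frac{10 X}{3} + Y^{2} = Y^{2} - \frac{10 X}{3}$)
$\left(-33654 - 3695\right) + m{\left(6 H{\left(-3 \right)},25 \right)} = \left(-33654 - 3695\right) + \left(25^{2} - \frac{10 \cdot 6 \cdot 3}{3}\right) = -37349 + \left(625 - 60\right) = -37349 + 565 = -36784$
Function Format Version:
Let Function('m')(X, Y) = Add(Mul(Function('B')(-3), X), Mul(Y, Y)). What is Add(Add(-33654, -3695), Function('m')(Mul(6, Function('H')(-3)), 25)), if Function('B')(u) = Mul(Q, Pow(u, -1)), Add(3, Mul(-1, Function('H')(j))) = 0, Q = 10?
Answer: -36784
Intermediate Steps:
Function('H')(j) = 3 (Function('H')(j) = Add(3, Mul(-1, 0)) = Add(3, 0) = 3)
Function('B')(u) = Mul(10, Pow(u, -1))
Function('m')(X, Y) = Add(Pow(Y, 2), Mul(Rational(-10, 3), X)) (Function('m')(X, Y) = Add(Mul(Mul(10, Pow(-3, -1)), X), Mul(Y, Y)) = Add(Mul(Mul(10, Rational(-1, 3)), X), Pow(Y, 2)) = Add(Mul(Rational(-10, 3), X), Pow(Y, 2)) = Add(Pow(Y, 2), Mul(Rational(-10, 3), X)))
Add(Add(-33654, -3695), Function('m')(Mul(6, Function('H')(-3)), 25)) = Add(Add(-33654, -3695), Add(Pow(25, 2), Mul(Rational(-10, 3), Mul(6, 3)))) = Add(-37349, Add(625, Mul(Rational(-10, 3), 18))) = Add(-37349, Add(625, -60)) = Add(-37349, 565) = -36784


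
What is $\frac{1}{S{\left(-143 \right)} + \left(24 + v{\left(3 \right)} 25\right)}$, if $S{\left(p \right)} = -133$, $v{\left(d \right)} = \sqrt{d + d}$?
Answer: $- \frac{109}{8131} - \frac{25 \sqrt{6}}{8131} \approx -0.020937$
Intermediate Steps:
$v{\left(d \right)} = \sqrt{2} \sqrt{d}$ ($v{\left(d \right)} = \sqrt{2 d} = \sqrt{2} \sqrt{d}$)
$\frac{1}{S{\left(-143 \right)} + \left(24 + v{\left(3 \right)} 25\right)} = \frac{1}{-133 + \left(24 + \sqrt{2} \sqrt{3} \cdot 25\right)} = \frac{1}{-133 + \left(24 + \sqrt{6} \cdot 25\right)} = \frac{1}{-133 + \left(24 + 25 \sqrt{6}\right)} = \frac{1}{-109 + 25 \sqrt{6}}$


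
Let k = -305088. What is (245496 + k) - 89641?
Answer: -149233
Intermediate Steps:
(245496 + k) - 89641 = (245496 - 305088) - 89641 = -59592 - 89641 = -149233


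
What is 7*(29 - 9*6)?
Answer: -175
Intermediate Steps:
7*(29 - 9*6) = 7*(29 - 54) = 7*(-25) = -175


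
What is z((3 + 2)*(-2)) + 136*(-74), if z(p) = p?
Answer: -10074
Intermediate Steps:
z((3 + 2)*(-2)) + 136*(-74) = (3 + 2)*(-2) + 136*(-74) = 5*(-2) - 10064 = -10 - 10064 = -10074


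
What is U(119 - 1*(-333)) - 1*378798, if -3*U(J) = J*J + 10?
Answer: -1340708/3 ≈ -4.4690e+5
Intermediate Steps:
U(J) = -10/3 - J²/3 (U(J) = -(J*J + 10)/3 = -(J² + 10)/3 = -(10 + J²)/3 = -10/3 - J²/3)
U(119 - 1*(-333)) - 1*378798 = (-10/3 - (119 - 1*(-333))²/3) - 1*378798 = (-10/3 - (119 + 333)²/3) - 378798 = (-10/3 - ⅓*452²) - 378798 = (-10/3 - ⅓*204304) - 378798 = (-10/3 - 204304/3) - 378798 = -204314/3 - 378798 = -1340708/3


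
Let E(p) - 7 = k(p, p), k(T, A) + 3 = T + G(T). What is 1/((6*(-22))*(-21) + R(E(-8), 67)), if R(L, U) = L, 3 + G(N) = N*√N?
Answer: 2765/7645737 + 16*I*√2/7645737 ≈ 0.00036164 + 2.9595e-6*I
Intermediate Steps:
G(N) = -3 + N^(3/2) (G(N) = -3 + N*√N = -3 + N^(3/2))
k(T, A) = -6 + T + T^(3/2) (k(T, A) = -3 + (T + (-3 + T^(3/2))) = -3 + (-3 + T + T^(3/2)) = -6 + T + T^(3/2))
E(p) = 1 + p + p^(3/2) (E(p) = 7 + (-6 + p + p^(3/2)) = 1 + p + p^(3/2))
1/((6*(-22))*(-21) + R(E(-8), 67)) = 1/((6*(-22))*(-21) + (1 - 8 + (-8)^(3/2))) = 1/(-132*(-21) + (1 - 8 - 16*I*√2)) = 1/(2772 + (-7 - 16*I*√2)) = 1/(2765 - 16*I*√2)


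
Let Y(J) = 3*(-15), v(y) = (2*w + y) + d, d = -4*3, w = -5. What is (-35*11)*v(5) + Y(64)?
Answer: 6500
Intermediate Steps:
d = -12
v(y) = -22 + y (v(y) = (2*(-5) + y) - 12 = (-10 + y) - 12 = -22 + y)
Y(J) = -45
(-35*11)*v(5) + Y(64) = (-35*11)*(-22 + 5) - 45 = -385*(-17) - 45 = 6545 - 45 = 6500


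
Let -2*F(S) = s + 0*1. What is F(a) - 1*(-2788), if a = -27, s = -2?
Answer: 2789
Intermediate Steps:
F(S) = 1 (F(S) = -(-2 + 0*1)/2 = -(-2 + 0)/2 = -½*(-2) = 1)
F(a) - 1*(-2788) = 1 - 1*(-2788) = 1 + 2788 = 2789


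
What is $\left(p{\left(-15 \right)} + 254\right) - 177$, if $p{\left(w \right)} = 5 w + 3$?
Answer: $5$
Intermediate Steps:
$p{\left(w \right)} = 3 + 5 w$
$\left(p{\left(-15 \right)} + 254\right) - 177 = \left(\left(3 + 5 \left(-15\right)\right) + 254\right) - 177 = \left(\left(3 - 75\right) + 254\right) - 177 = \left(-72 + 254\right) - 177 = 182 - 177 = 5$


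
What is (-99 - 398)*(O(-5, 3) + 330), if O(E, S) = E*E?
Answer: -176435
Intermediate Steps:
O(E, S) = E²
(-99 - 398)*(O(-5, 3) + 330) = (-99 - 398)*((-5)² + 330) = -497*(25 + 330) = -497*355 = -176435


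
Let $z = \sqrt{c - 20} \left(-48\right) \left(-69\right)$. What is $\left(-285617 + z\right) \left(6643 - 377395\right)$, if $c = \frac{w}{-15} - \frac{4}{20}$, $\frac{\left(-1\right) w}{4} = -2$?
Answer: $105893073984 - \frac{409310208 i \sqrt{4665}}{5} \approx 1.0589 \cdot 10^{11} - 5.5912 \cdot 10^{9} i$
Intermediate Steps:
$w = 8$ ($w = \left(-4\right) \left(-2\right) = 8$)
$c = - \frac{11}{15}$ ($c = \frac{8}{-15} - \frac{4}{20} = 8 \left(- \frac{1}{15}\right) - \frac{1}{5} = - \frac{8}{15} - \frac{1}{5} = - \frac{11}{15} \approx -0.73333$)
$z = \frac{1104 i \sqrt{4665}}{5}$ ($z = \sqrt{- \frac{11}{15} - 20} \left(-48\right) \left(-69\right) = \sqrt{- \frac{311}{15}} \left(-48\right) \left(-69\right) = \frac{i \sqrt{4665}}{15} \left(-48\right) \left(-69\right) = - \frac{16 i \sqrt{4665}}{5} \left(-69\right) = \frac{1104 i \sqrt{4665}}{5} \approx 15081.0 i$)
$\left(-285617 + z\right) \left(6643 - 377395\right) = \left(-285617 + \frac{1104 i \sqrt{4665}}{5}\right) \left(6643 - 377395\right) = \left(-285617 + \frac{1104 i \sqrt{4665}}{5}\right) \left(-370752\right) = 105893073984 - \frac{409310208 i \sqrt{4665}}{5}$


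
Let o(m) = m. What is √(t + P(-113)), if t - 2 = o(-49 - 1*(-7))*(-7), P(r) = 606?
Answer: √902 ≈ 30.033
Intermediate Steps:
t = 296 (t = 2 + (-49 - 1*(-7))*(-7) = 2 + (-49 + 7)*(-7) = 2 - 42*(-7) = 2 + 294 = 296)
√(t + P(-113)) = √(296 + 606) = √902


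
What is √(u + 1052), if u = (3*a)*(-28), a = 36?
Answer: 2*I*√493 ≈ 44.407*I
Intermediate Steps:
u = -3024 (u = (3*36)*(-28) = 108*(-28) = -3024)
√(u + 1052) = √(-3024 + 1052) = √(-1972) = 2*I*√493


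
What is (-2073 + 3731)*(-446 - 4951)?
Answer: -8948226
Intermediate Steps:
(-2073 + 3731)*(-446 - 4951) = 1658*(-5397) = -8948226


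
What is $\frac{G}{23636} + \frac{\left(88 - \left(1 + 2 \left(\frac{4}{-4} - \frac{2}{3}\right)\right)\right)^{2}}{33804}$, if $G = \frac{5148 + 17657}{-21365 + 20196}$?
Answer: $\frac{252784034183}{1050773491278} \approx 0.24057$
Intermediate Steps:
$G = - \frac{22805}{1169}$ ($G = \frac{22805}{-1169} = 22805 \left(- \frac{1}{1169}\right) = - \frac{22805}{1169} \approx -19.508$)
$\frac{G}{23636} + \frac{\left(88 - \left(1 + 2 \left(\frac{4}{-4} - \frac{2}{3}\right)\right)\right)^{2}}{33804} = - \frac{22805}{1169 \cdot 23636} + \frac{\left(88 - \left(1 + 2 \left(\frac{4}{-4} - \frac{2}{3}\right)\right)\right)^{2}}{33804} = \left(- \frac{22805}{1169}\right) \frac{1}{23636} + \left(88 - \left(1 + 2 \left(4 \left(- \frac{1}{4}\right) - \frac{2}{3}\right)\right)\right)^{2} \cdot \frac{1}{33804} = - \frac{22805}{27630484} + \left(88 - \left(1 + 2 \left(-1 - \frac{2}{3}\right)\right)\right)^{2} \cdot \frac{1}{33804} = - \frac{22805}{27630484} + \left(88 - - \frac{7}{3}\right)^{2} \cdot \frac{1}{33804} = - \frac{22805}{27630484} + \left(88 + \left(-1 + \frac{10}{3}\right)\right)^{2} \cdot \frac{1}{33804} = - \frac{22805}{27630484} + \left(88 + \frac{7}{3}\right)^{2} \cdot \frac{1}{33804} = - \frac{22805}{27630484} + \left(\frac{271}{3}\right)^{2} \cdot \frac{1}{33804} = - \frac{22805}{27630484} + \frac{73441}{9} \cdot \frac{1}{33804} = - \frac{22805}{27630484} + \frac{73441}{304236} = \frac{252784034183}{1050773491278}$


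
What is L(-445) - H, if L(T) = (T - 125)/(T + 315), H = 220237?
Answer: -2863024/13 ≈ -2.2023e+5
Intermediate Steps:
L(T) = (-125 + T)/(315 + T)
L(-445) - H = (-125 - 445)/(315 - 445) - 1*220237 = -570/(-130) - 220237 = -1/130*(-570) - 220237 = 57/13 - 220237 = -2863024/13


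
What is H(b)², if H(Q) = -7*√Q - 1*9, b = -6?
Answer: -213 + 126*I*√6 ≈ -213.0 + 308.64*I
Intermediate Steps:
H(Q) = -9 - 7*√Q (H(Q) = -7*√Q - 9 = -9 - 7*√Q)
H(b)² = (-9 - 7*I*√6)²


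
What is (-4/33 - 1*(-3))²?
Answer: 9025/1089 ≈ 8.2874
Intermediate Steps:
(-4/33 - 1*(-3))² = (-4*1/33 + 3)² = (-4/33 + 3)² = (95/33)² = 9025/1089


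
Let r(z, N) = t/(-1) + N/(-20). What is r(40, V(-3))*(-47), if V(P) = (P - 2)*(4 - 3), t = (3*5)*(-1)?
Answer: -2867/4 ≈ -716.75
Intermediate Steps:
t = -15 (t = 15*(-1) = -15)
V(P) = -2 + P (V(P) = (-2 + P)*1 = -2 + P)
r(z, N) = 15 - N/20 (r(z, N) = -15/(-1) + N/(-20) = -15*(-1) + N*(-1/20) = 15 - N/20)
r(40, V(-3))*(-47) = (15 - (-2 - 3)/20)*(-47) = (15 - 1/20*(-5))*(-47) = (15 + ¼)*(-47) = (61/4)*(-47) = -2867/4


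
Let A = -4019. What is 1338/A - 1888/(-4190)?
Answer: 990826/8419805 ≈ 0.11768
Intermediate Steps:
1338/A - 1888/(-4190) = 1338/(-4019) - 1888/(-4190) = 1338*(-1/4019) - 1888*(-1/4190) = -1338/4019 + 944/2095 = 990826/8419805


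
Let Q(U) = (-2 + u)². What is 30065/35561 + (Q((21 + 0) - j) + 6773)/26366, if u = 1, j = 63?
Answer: 516792002/468800663 ≈ 1.1024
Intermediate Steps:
Q(U) = 1 (Q(U) = (-2 + 1)² = (-1)² = 1)
30065/35561 + (Q((21 + 0) - j) + 6773)/26366 = 30065/35561 + (1 + 6773)/26366 = 30065*(1/35561) + 6774*(1/26366) = 30065/35561 + 3387/13183 = 516792002/468800663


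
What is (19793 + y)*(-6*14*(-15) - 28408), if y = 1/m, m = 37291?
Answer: -20037959541072/37291 ≈ -5.3734e+8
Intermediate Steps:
y = 1/37291 ≈ 2.6816e-5
(19793 + y)*(-6*14*(-15) - 28408) = (19793 + 1/37291)*(-6*14*(-15) - 28408) = 738100764*(-84*(-15) - 28408)/37291 = 738100764*(1260 - 28408)/37291 = (738100764/37291)*(-27148) = -20037959541072/37291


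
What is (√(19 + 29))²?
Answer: 48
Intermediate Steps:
(√(19 + 29))² = (√48)² = (4*√3)² = 48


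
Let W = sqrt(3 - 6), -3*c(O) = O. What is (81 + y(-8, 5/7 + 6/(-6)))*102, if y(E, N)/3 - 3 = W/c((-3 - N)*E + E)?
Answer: 9180 - 1071*I*sqrt(3)/16 ≈ 9180.0 - 115.94*I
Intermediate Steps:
c(O) = -O/3
W = I*sqrt(3) (W = sqrt(-3) = I*sqrt(3) ≈ 1.732*I)
y(E, N) = 9 + 3*I*sqrt(3)/(-E/3 - E*(-3 - N)/3) (y(E, N) = 9 + 3*((I*sqrt(3))/((-((-3 - N)*E + E)/3))) = 9 + 3*((I*sqrt(3))/((-(E*(-3 - N) + E)/3))) = 9 + 3*((I*sqrt(3))/((-(E + E*(-3 - N))/3))) = 9 + 3*((I*sqrt(3))/(-E/3 - E*(-3 - N)/3)) = 9 + 3*(I*sqrt(3)/(-E/3 - E*(-3 - N)/3)) = 9 + 3*I*sqrt(3)/(-E/3 - E*(-3 - N)/3))
(81 + y(-8, 5/7 + 6/(-6)))*102 = (81 + 9*(2*(-8) + I*sqrt(3) - 8*(5/7 + 6/(-6)))/(-8*(2 + (5/7 + 6/(-6)))))*102 = (81 + 9*(-1/8)*(-16 + I*sqrt(3) - 8*(5*(1/7) + 6*(-1/6)))/(2 + (5*(1/7) + 6*(-1/6))))*102 = (81 + 9*(-1/8)*(-16 + I*sqrt(3) - 8*(5/7 - 1))/(2 + (5/7 - 1)))*102 = (81 + 9*(-1/8)*(-16 + I*sqrt(3) - 8*(-2/7))/(2 - 2/7))*102 = (81 + 9*(-1/8)*(-16 + I*sqrt(3) + 16/7)/(12/7))*102 = (81 + 9*(-1/8)*(7/12)*(-96/7 + I*sqrt(3)))*102 = (81 + (9 - 21*I*sqrt(3)/32))*102 = (90 - 21*I*sqrt(3)/32)*102 = 9180 - 1071*I*sqrt(3)/16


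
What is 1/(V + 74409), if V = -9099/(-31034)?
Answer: 31034/2309218005 ≈ 1.3439e-5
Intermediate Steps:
V = 9099/31034 (V = -9099*(-1/31034) = 9099/31034 ≈ 0.29319)
1/(V + 74409) = 1/(9099/31034 + 74409) = 1/(2309218005/31034) = 31034/2309218005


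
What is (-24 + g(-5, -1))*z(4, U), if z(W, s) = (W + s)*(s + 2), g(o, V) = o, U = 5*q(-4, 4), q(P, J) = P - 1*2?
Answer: -21112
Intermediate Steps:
q(P, J) = -2 + P (q(P, J) = P - 2 = -2 + P)
U = -30 (U = 5*(-2 - 4) = 5*(-6) = -30)
z(W, s) = (2 + s)*(W + s) (z(W, s) = (W + s)*(2 + s) = (2 + s)*(W + s))
(-24 + g(-5, -1))*z(4, U) = (-24 - 5)*((-30)² + 2*4 + 2*(-30) + 4*(-30)) = -29*(900 + 8 - 60 - 120) = -29*728 = -21112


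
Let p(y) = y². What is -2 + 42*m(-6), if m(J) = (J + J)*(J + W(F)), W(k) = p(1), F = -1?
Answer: 2518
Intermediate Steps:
W(k) = 1 (W(k) = 1² = 1)
m(J) = 2*J*(1 + J) (m(J) = (J + J)*(J + 1) = (2*J)*(1 + J) = 2*J*(1 + J))
-2 + 42*m(-6) = -2 + 42*(2*(-6)*(1 - 6)) = -2 + 42*(2*(-6)*(-5)) = -2 + 42*60 = -2 + 2520 = 2518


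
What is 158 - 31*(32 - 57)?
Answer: 933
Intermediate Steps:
158 - 31*(32 - 57) = 158 - 31*(-25) = 158 + 775 = 933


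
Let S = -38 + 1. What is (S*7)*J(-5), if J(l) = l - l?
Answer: 0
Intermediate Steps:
J(l) = 0
S = -37
(S*7)*J(-5) = -37*7*0 = -259*0 = 0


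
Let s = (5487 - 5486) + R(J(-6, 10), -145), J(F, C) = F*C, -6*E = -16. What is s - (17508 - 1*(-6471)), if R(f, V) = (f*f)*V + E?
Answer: -1637926/3 ≈ -5.4598e+5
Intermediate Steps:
E = 8/3 (E = -⅙*(-16) = 8/3 ≈ 2.6667)
J(F, C) = C*F
R(f, V) = 8/3 + V*f² (R(f, V) = (f*f)*V + 8/3 = f²*V + 8/3 = V*f² + 8/3 = 8/3 + V*f²)
s = -1565989/3 (s = (5487 - 5486) + (8/3 - 145*(10*(-6))²) = 1 + (8/3 - 145*(-60)²) = 1 + (8/3 - 145*3600) = 1 + (8/3 - 522000) = 1 - 1565992/3 = -1565989/3 ≈ -5.2200e+5)
s - (17508 - 1*(-6471)) = -1565989/3 - (17508 - 1*(-6471)) = -1565989/3 - (17508 + 6471) = -1565989/3 - 1*23979 = -1565989/3 - 23979 = -1637926/3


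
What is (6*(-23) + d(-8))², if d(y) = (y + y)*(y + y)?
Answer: 13924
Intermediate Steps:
d(y) = 4*y² (d(y) = (2*y)*(2*y) = 4*y²)
(6*(-23) + d(-8))² = (6*(-23) + 4*(-8)²)² = (-138 + 4*64)² = (-138 + 256)² = 118² = 13924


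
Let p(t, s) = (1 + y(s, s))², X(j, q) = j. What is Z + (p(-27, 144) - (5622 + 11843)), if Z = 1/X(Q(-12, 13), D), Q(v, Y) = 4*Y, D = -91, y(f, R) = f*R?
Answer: 22360296609/52 ≈ 4.3001e+8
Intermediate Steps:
y(f, R) = R*f
p(t, s) = (1 + s²)² (p(t, s) = (1 + s*s)² = (1 + s²)²)
Z = 1/52 (Z = 1/(4*13) = 1/52 ≈ 0.019231)
Z + (p(-27, 144) - (5622 + 11843)) = 1/52 + ((1 + 144²)² - (5622 + 11843)) = 1/52 + ((1 + 20736)² - 1*17465) = 1/52 + (20737² - 17465) = 1/52 + (430023169 - 17465) = 1/52 + 430005704 = 22360296609/52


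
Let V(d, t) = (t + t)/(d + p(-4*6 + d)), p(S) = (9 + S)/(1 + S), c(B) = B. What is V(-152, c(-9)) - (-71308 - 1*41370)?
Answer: 330935636/2937 ≈ 1.1268e+5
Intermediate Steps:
p(S) = (9 + S)/(1 + S)
V(d, t) = 2*t/(d + (-15 + d)/(-23 + d)) (V(d, t) = (t + t)/(d + (9 + (-4*6 + d))/(1 + (-4*6 + d))) = (2*t)/(d + (9 + (-24 + d))/(1 + (-24 + d))) = (2*t)/(d + (-15 + d)/(-23 + d)) = 2*t/(d + (-15 + d)/(-23 + d)))
V(-152, c(-9)) - (-71308 - 1*41370) = 2*(-9)*(-23 - 152)/(-15 - 152 - 152*(-23 - 152)) - (-71308 - 1*41370) = 2*(-9)*(-175)/(-15 - 152 - 152*(-175)) - (-71308 - 41370) = 2*(-9)*(-175)/(-15 - 152 + 26600) - 1*(-112678) = 2*(-9)*(-175)/26433 + 112678 = 2*(-9)*(1/26433)*(-175) + 112678 = 350/2937 + 112678 = 330935636/2937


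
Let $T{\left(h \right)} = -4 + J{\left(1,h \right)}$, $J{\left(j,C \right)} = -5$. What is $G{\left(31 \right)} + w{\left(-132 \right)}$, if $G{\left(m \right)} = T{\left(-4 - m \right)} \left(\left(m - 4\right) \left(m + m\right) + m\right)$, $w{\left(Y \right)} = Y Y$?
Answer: $2079$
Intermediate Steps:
$w{\left(Y \right)} = Y^{2}$
$T{\left(h \right)} = -9$ ($T{\left(h \right)} = -4 - 5 = -9$)
$G{\left(m \right)} = - 9 m - 18 m \left(-4 + m\right)$ ($G{\left(m \right)} = - 9 \left(\left(m - 4\right) \left(m + m\right) + m\right) = - 9 \left(\left(-4 + m\right) 2 m + m\right) = - 9 \left(2 m \left(-4 + m\right) + m\right) = - 9 \left(m + 2 m \left(-4 + m\right)\right) = - 9 m - 18 m \left(-4 + m\right)$)
$G{\left(31 \right)} + w{\left(-132 \right)} = 9 \cdot 31 \left(7 - 62\right) + \left(-132\right)^{2} = 9 \cdot 31 \left(7 - 62\right) + 17424 = 9 \cdot 31 \left(-55\right) + 17424 = -15345 + 17424 = 2079$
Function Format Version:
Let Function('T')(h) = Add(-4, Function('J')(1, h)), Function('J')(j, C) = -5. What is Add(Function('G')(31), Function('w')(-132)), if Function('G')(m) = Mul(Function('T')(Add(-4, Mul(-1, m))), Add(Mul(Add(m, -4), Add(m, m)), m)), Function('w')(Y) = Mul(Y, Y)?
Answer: 2079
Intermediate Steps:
Function('w')(Y) = Pow(Y, 2)
Function('T')(h) = -9 (Function('T')(h) = Add(-4, -5) = -9)
Function('G')(m) = Add(Mul(-9, m), Mul(-18, m, Add(-4, m))) (Function('G')(m) = Mul(-9, Add(Mul(Add(m, -4), Add(m, m)), m)) = Mul(-9, Add(Mul(Add(-4, m), Mul(2, m)), m)) = Mul(-9, Add(Mul(2, m, Add(-4, m)), m)) = Mul(-9, Add(m, Mul(2, m, Add(-4, m)))) = Add(Mul(-9, m), Mul(-18, m, Add(-4, m))))
Add(Function('G')(31), Function('w')(-132)) = Add(Mul(9, 31, Add(7, Mul(-2, 31))), Pow(-132, 2)) = Add(Mul(9, 31, Add(7, -62)), 17424) = Add(Mul(9, 31, -55), 17424) = Add(-15345, 17424) = 2079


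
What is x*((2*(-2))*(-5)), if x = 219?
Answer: 4380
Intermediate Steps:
x*((2*(-2))*(-5)) = 219*((2*(-2))*(-5)) = 219*(-4*(-5)) = 219*20 = 4380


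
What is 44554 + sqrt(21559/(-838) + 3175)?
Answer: 44554 + 7*sqrt(45133842)/838 ≈ 44610.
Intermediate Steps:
44554 + sqrt(21559/(-838) + 3175) = 44554 + sqrt(21559*(-1/838) + 3175) = 44554 + sqrt(-21559/838 + 3175) = 44554 + sqrt(2639091/838) = 44554 + 7*sqrt(45133842)/838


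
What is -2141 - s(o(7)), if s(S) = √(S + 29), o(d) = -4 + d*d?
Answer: -2141 - √74 ≈ -2149.6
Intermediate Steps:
o(d) = -4 + d²
s(S) = √(29 + S)
-2141 - s(o(7)) = -2141 - √(29 + (-4 + 7²)) = -2141 - √(29 + (-4 + 49)) = -2141 - √(29 + 45) = -2141 - √74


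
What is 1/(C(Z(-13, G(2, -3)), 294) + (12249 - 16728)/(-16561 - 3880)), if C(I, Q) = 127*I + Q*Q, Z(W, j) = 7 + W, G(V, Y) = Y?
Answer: 20441/1751266713 ≈ 1.1672e-5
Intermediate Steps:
C(I, Q) = Q² + 127*I (C(I, Q) = 127*I + Q² = Q² + 127*I)
1/(C(Z(-13, G(2, -3)), 294) + (12249 - 16728)/(-16561 - 3880)) = 1/((294² + 127*(7 - 13)) + (12249 - 16728)/(-16561 - 3880)) = 1/((86436 + 127*(-6)) - 4479/(-20441)) = 1/((86436 - 762) - 4479*(-1/20441)) = 1/(85674 + 4479/20441) = 1/(1751266713/20441) = 20441/1751266713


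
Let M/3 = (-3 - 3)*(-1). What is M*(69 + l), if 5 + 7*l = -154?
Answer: 5832/7 ≈ 833.14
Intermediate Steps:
l = -159/7 (l = -5/7 + (⅐)*(-154) = -5/7 - 22 = -159/7 ≈ -22.714)
M = 18 (M = 3*((-3 - 3)*(-1)) = 3*(-6*(-1)) = 3*6 = 18)
M*(69 + l) = 18*(69 - 159/7) = 18*(324/7) = 5832/7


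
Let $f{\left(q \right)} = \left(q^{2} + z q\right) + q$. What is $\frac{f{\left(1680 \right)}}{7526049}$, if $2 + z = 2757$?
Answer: $\frac{2484160}{2508683} \approx 0.99022$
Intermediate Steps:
$z = 2755$ ($z = -2 + 2757 = 2755$)
$f{\left(q \right)} = q^{2} + 2756 q$ ($f{\left(q \right)} = \left(q^{2} + 2755 q\right) + q = q^{2} + 2756 q$)
$\frac{f{\left(1680 \right)}}{7526049} = \frac{1680 \left(2756 + 1680\right)}{7526049} = 1680 \cdot 4436 \cdot \frac{1}{7526049} = 7452480 \cdot \frac{1}{7526049} = \frac{2484160}{2508683}$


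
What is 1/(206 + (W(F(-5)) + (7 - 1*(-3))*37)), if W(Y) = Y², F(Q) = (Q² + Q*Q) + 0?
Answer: 1/3076 ≈ 0.00032510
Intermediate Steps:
F(Q) = 2*Q² (F(Q) = (Q² + Q²) + 0 = 2*Q² + 0 = 2*Q²)
1/(206 + (W(F(-5)) + (7 - 1*(-3))*37)) = 1/(206 + ((2*(-5)²)² + (7 - 1*(-3))*37)) = 1/(206 + ((2*25)² + (7 + 3)*37)) = 1/(206 + (50² + 10*37)) = 1/(206 + (2500 + 370)) = 1/(206 + 2870) = 1/3076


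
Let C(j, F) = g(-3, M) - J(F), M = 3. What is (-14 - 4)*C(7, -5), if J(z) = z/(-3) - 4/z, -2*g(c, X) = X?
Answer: 357/5 ≈ 71.400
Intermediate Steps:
g(c, X) = -X/2
J(z) = -4/z - z/3 (J(z) = z*(-⅓) - 4/z = -z/3 - 4/z = -4/z - z/3)
C(j, F) = -3/2 + 4/F + F/3 (C(j, F) = -½*3 - (-4/F - F/3) = -3/2 + (4/F + F/3) = -3/2 + 4/F + F/3)
(-14 - 4)*C(7, -5) = (-14 - 4)*(-3/2 + 4/(-5) + (⅓)*(-5)) = -18*(-3/2 + 4*(-⅕) - 5/3) = -18*(-3/2 - ⅘ - 5/3) = -18*(-119/30) = 357/5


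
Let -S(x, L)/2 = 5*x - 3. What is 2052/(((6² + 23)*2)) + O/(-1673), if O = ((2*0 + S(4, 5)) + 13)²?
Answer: 241497/14101 ≈ 17.126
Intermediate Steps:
S(x, L) = 6 - 10*x (S(x, L) = -2*(5*x - 3) = -2*(-3 + 5*x) = 6 - 10*x)
O = 441 (O = ((2*0 + (6 - 10*4)) + 13)² = ((0 + (6 - 40)) + 13)² = ((0 - 34) + 13)² = (-34 + 13)² = (-21)² = 441)
2052/(((6² + 23)*2)) + O/(-1673) = 2052/(((6² + 23)*2)) + 441/(-1673) = 2052/(((36 + 23)*2)) + 441*(-1/1673) = 2052/((59*2)) - 63/239 = 2052/118 - 63/239 = 2052*(1/118) - 63/239 = 1026/59 - 63/239 = 241497/14101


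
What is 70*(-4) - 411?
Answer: -691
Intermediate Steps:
70*(-4) - 411 = -280 - 411 = -691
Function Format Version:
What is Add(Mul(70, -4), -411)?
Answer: -691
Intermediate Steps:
Add(Mul(70, -4), -411) = Add(-280, -411) = -691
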